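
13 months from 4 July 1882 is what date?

Counting forward 13 months from July 4, 1882.
month 7 + 13 = 20, which is month 8 of year 1883 → August 1883.
Day 4 is valid in August, giving August 4, 1883.

August 4, 1883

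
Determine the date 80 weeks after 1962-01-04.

July 18, 1963

Advancing 80 weeks = 560 days from January 4, 1962.
January has 31 days, so 31 − 4 = 27 days remain after January 4, 1962; 560 − 27 = 533 left.
February 1962 has 28 days (1962 is not a leap year): 533 − 28 = 505 left.
March 1962 has 31 days: 505 − 31 = 474 left.
April 1962 has 30 days: 474 − 30 = 444 left.
May 1962 has 31 days: 444 − 31 = 413 left.
June 1962 has 30 days: 413 − 30 = 383 left.
July 1962 has 31 days: 383 − 31 = 352 left.
August 1962 has 31 days: 352 − 31 = 321 left.
September 1962 has 30 days: 321 − 30 = 291 left.
October 1962 has 31 days: 291 − 31 = 260 left.
November 1962 has 30 days: 260 − 30 = 230 left.
December 1962 has 31 days: 230 − 31 = 199 left.
January 1963 has 31 days: 199 − 31 = 168 left.
February 1963 has 28 days (1963 is not a leap year): 168 − 28 = 140 left.
March 1963 has 31 days: 140 − 31 = 109 left.
April 1963 has 30 days: 109 − 30 = 79 left.
May 1963 has 31 days: 79 − 31 = 48 left.
June 1963 has 30 days: 48 − 30 = 18 left.
18 days into July 1963 → July 18, 1963.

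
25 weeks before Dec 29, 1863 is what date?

Subtracting 25 weeks = 175 days from December 29, 1863.
Going back 29 days from December 29, 1863 reaches the end of the previous month; 175 − 29 = 146 left.
November 1863 has 30 days: 146 − 30 = 116 left.
October 1863 has 31 days: 116 − 31 = 85 left.
September 1863 has 30 days: 85 − 30 = 55 left.
August 1863 has 31 days: 55 − 31 = 24 left.
July 1863 has 31 days; 31 − 24 = 7 → July 7, 1863.

July 7, 1863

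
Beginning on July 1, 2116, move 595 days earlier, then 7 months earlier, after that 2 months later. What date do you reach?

Counting back 595 days from July 1, 2116:
Going back 1 day from July 1, 2116 reaches the end of the previous month; 595 − 1 = 594 left.
June 2116 has 30 days: 594 − 30 = 564 left.
May 2116 has 31 days: 564 − 31 = 533 left.
April 2116 has 30 days: 533 − 30 = 503 left.
March 2116 has 31 days: 503 − 31 = 472 left.
February 2116 has 29 days (2116 is a leap year): 472 − 29 = 443 left.
January 2116 has 31 days: 443 − 31 = 412 left.
December 2115 has 31 days: 412 − 31 = 381 left.
November 2115 has 30 days: 381 − 30 = 351 left.
October 2115 has 31 days: 351 − 31 = 320 left.
September 2115 has 30 days: 320 − 30 = 290 left.
August 2115 has 31 days: 290 − 31 = 259 left.
July 2115 has 31 days: 259 − 31 = 228 left.
June 2115 has 30 days: 228 − 30 = 198 left.
May 2115 has 31 days: 198 − 31 = 167 left.
April 2115 has 30 days: 167 − 30 = 137 left.
March 2115 has 31 days: 137 − 31 = 106 left.
February 2115 has 28 days (2115 is not a leap year): 106 − 28 = 78 left.
January 2115 has 31 days: 78 − 31 = 47 left.
December 2114 has 31 days: 47 − 31 = 16 left.
November 2114 has 30 days; 30 − 16 = 14 → November 14, 2114.
Going back 7 months from November 14, 2114:
month 11 − 7 = 4 → April 2114.
Day 14 is valid in April, giving April 14, 2114.
Advancing 2 months from April 14, 2114:
month 4 + 2 = 6 → June 2114.
Day 14 is valid in June, giving June 14, 2114.

June 14, 2114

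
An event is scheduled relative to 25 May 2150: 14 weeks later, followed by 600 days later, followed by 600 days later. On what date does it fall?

Adding 14 weeks (= 98 days) from May 25, 2150:
May has 31 days, so 31 − 25 = 6 days remain after May 25, 2150; 98 − 6 = 92 left.
June 2150 has 30 days: 92 − 30 = 62 left.
July 2150 has 31 days: 62 − 31 = 31 left.
31 days into August 2150 → August 31, 2150.
Adding 600 days from August 31, 2150:
August has 31 days, so 31 − 31 = 0 days remain after August 31, 2150; 600 − 0 = 600 left.
September 2150 has 30 days: 600 − 30 = 570 left.
October 2150 has 31 days: 570 − 31 = 539 left.
November 2150 has 30 days: 539 − 30 = 509 left.
December 2150 has 31 days: 509 − 31 = 478 left.
January 2151 has 31 days: 478 − 31 = 447 left.
February 2151 has 28 days (2151 is not a leap year): 447 − 28 = 419 left.
March 2151 has 31 days: 419 − 31 = 388 left.
April 2151 has 30 days: 388 − 30 = 358 left.
May 2151 has 31 days: 358 − 31 = 327 left.
June 2151 has 30 days: 327 − 30 = 297 left.
July 2151 has 31 days: 297 − 31 = 266 left.
August 2151 has 31 days: 266 − 31 = 235 left.
September 2151 has 30 days: 235 − 30 = 205 left.
October 2151 has 31 days: 205 − 31 = 174 left.
November 2151 has 30 days: 174 − 30 = 144 left.
December 2151 has 31 days: 144 − 31 = 113 left.
January 2152 has 31 days: 113 − 31 = 82 left.
February 2152 has 29 days (2152 is a leap year): 82 − 29 = 53 left.
March 2152 has 31 days: 53 − 31 = 22 left.
22 days into April 2152 → April 22, 2152.
Adding 600 days from April 22, 2152:
April has 30 days, so 30 − 22 = 8 days remain after April 22, 2152; 600 − 8 = 592 left.
May 2152 has 31 days: 592 − 31 = 561 left.
June 2152 has 30 days: 561 − 30 = 531 left.
July 2152 has 31 days: 531 − 31 = 500 left.
August 2152 has 31 days: 500 − 31 = 469 left.
September 2152 has 30 days: 469 − 30 = 439 left.
October 2152 has 31 days: 439 − 31 = 408 left.
November 2152 has 30 days: 408 − 30 = 378 left.
December 2152 has 31 days: 378 − 31 = 347 left.
January 2153 has 31 days: 347 − 31 = 316 left.
February 2153 has 28 days (2153 is not a leap year): 316 − 28 = 288 left.
March 2153 has 31 days: 288 − 31 = 257 left.
April 2153 has 30 days: 257 − 30 = 227 left.
May 2153 has 31 days: 227 − 31 = 196 left.
June 2153 has 30 days: 196 − 30 = 166 left.
July 2153 has 31 days: 166 − 31 = 135 left.
August 2153 has 31 days: 135 − 31 = 104 left.
September 2153 has 30 days: 104 − 30 = 74 left.
October 2153 has 31 days: 74 − 31 = 43 left.
November 2153 has 30 days: 43 − 30 = 13 left.
13 days into December 2153 → December 13, 2153.

December 13, 2153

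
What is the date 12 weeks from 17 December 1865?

Counting forward 12 weeks = 84 days from December 17, 1865.
December has 31 days, so 31 − 17 = 14 days remain after December 17, 1865; 84 − 14 = 70 left.
January 1866 has 31 days: 70 − 31 = 39 left.
February 1866 has 28 days (1866 is not a leap year): 39 − 28 = 11 left.
11 days into March 1866 → March 11, 1866.

March 11, 1866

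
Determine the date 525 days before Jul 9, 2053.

Subtracting 525 days from July 9, 2053.
Going back 9 days from July 9, 2053 reaches the end of the previous month; 525 − 9 = 516 left.
June 2053 has 30 days: 516 − 30 = 486 left.
May 2053 has 31 days: 486 − 31 = 455 left.
April 2053 has 30 days: 455 − 30 = 425 left.
March 2053 has 31 days: 425 − 31 = 394 left.
February 2053 has 28 days (2053 is not a leap year): 394 − 28 = 366 left.
January 2053 has 31 days: 366 − 31 = 335 left.
December 2052 has 31 days: 335 − 31 = 304 left.
November 2052 has 30 days: 304 − 30 = 274 left.
October 2052 has 31 days: 274 − 31 = 243 left.
September 2052 has 30 days: 243 − 30 = 213 left.
August 2052 has 31 days: 213 − 31 = 182 left.
July 2052 has 31 days: 182 − 31 = 151 left.
June 2052 has 30 days: 151 − 30 = 121 left.
May 2052 has 31 days: 121 − 31 = 90 left.
April 2052 has 30 days: 90 − 30 = 60 left.
March 2052 has 31 days: 60 − 31 = 29 left.
February 2052 has 29 days (2052 is a leap year): 29 − 29 = 0 left.
January 2052 has 31 days; 31 − 0 = 31 → January 31, 2052.

January 31, 2052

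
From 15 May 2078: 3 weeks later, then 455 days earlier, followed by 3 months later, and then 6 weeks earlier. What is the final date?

April 26, 2077

Adding 3 weeks (= 21 days) from May 15, 2078:
May has 31 days, so 31 − 15 = 16 days remain after May 15, 2078; 21 − 16 = 5 left.
5 days into June 2078 → June 5, 2078.
Going back 455 days from June 5, 2078:
Going back 5 days from June 5, 2078 reaches the end of the previous month; 455 − 5 = 450 left.
May 2078 has 31 days: 450 − 31 = 419 left.
April 2078 has 30 days: 419 − 30 = 389 left.
March 2078 has 31 days: 389 − 31 = 358 left.
February 2078 has 28 days (2078 is not a leap year): 358 − 28 = 330 left.
January 2078 has 31 days: 330 − 31 = 299 left.
December 2077 has 31 days: 299 − 31 = 268 left.
November 2077 has 30 days: 268 − 30 = 238 left.
October 2077 has 31 days: 238 − 31 = 207 left.
September 2077 has 30 days: 207 − 30 = 177 left.
August 2077 has 31 days: 177 − 31 = 146 left.
July 2077 has 31 days: 146 − 31 = 115 left.
June 2077 has 30 days: 115 − 30 = 85 left.
May 2077 has 31 days: 85 − 31 = 54 left.
April 2077 has 30 days: 54 − 30 = 24 left.
March 2077 has 31 days; 31 − 24 = 7 → March 7, 2077.
Advancing 3 months from March 7, 2077:
month 3 + 3 = 6 → June 2077.
Day 7 is valid in June, giving June 7, 2077.
Counting back 6 weeks (= 42 days) from June 7, 2077:
Going back 7 days from June 7, 2077 reaches the end of the previous month; 42 − 7 = 35 left.
May 2077 has 31 days: 35 − 31 = 4 left.
April 2077 has 30 days; 30 − 4 = 26 → April 26, 2077.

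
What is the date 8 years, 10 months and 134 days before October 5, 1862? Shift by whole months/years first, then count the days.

July 24, 1853

Subtracting 8 years, 10 months and 134 days from October 5, 1862: first the month/year part, then the days.
-8 years → 1854; month 10 − 10 = 0, which is month 12 of year 1853 → December 1853.
Day 5 is valid in December, giving December 5, 1853.
Now subtract 134 days from December 5, 1853.
Going back 5 days from December 5, 1853 reaches the end of the previous month; 134 − 5 = 129 left.
November 1853 has 30 days: 129 − 30 = 99 left.
October 1853 has 31 days: 99 − 31 = 68 left.
September 1853 has 30 days: 68 − 30 = 38 left.
August 1853 has 31 days: 38 − 31 = 7 left.
July 1853 has 31 days; 31 − 7 = 24 → July 24, 1853.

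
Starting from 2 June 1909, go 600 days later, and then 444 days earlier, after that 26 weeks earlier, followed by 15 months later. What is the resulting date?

Advancing 600 days from June 2, 1909:
June has 30 days, so 30 − 2 = 28 days remain after June 2, 1909; 600 − 28 = 572 left.
July 1909 has 31 days: 572 − 31 = 541 left.
August 1909 has 31 days: 541 − 31 = 510 left.
September 1909 has 30 days: 510 − 30 = 480 left.
October 1909 has 31 days: 480 − 31 = 449 left.
November 1909 has 30 days: 449 − 30 = 419 left.
December 1909 has 31 days: 419 − 31 = 388 left.
January 1910 has 31 days: 388 − 31 = 357 left.
February 1910 has 28 days (1910 is not a leap year): 357 − 28 = 329 left.
March 1910 has 31 days: 329 − 31 = 298 left.
April 1910 has 30 days: 298 − 30 = 268 left.
May 1910 has 31 days: 268 − 31 = 237 left.
June 1910 has 30 days: 237 − 30 = 207 left.
July 1910 has 31 days: 207 − 31 = 176 left.
August 1910 has 31 days: 176 − 31 = 145 left.
September 1910 has 30 days: 145 − 30 = 115 left.
October 1910 has 31 days: 115 − 31 = 84 left.
November 1910 has 30 days: 84 − 30 = 54 left.
December 1910 has 31 days: 54 − 31 = 23 left.
23 days into January 1911 → January 23, 1911.
Subtracting 444 days from January 23, 1911:
Going back 23 days from January 23, 1911 reaches the end of the previous month; 444 − 23 = 421 left.
December 1910 has 31 days: 421 − 31 = 390 left.
November 1910 has 30 days: 390 − 30 = 360 left.
October 1910 has 31 days: 360 − 31 = 329 left.
September 1910 has 30 days: 329 − 30 = 299 left.
August 1910 has 31 days: 299 − 31 = 268 left.
July 1910 has 31 days: 268 − 31 = 237 left.
June 1910 has 30 days: 237 − 30 = 207 left.
May 1910 has 31 days: 207 − 31 = 176 left.
April 1910 has 30 days: 176 − 30 = 146 left.
March 1910 has 31 days: 146 − 31 = 115 left.
February 1910 has 28 days (1910 is not a leap year): 115 − 28 = 87 left.
January 1910 has 31 days: 87 − 31 = 56 left.
December 1909 has 31 days: 56 − 31 = 25 left.
November 1909 has 30 days; 30 − 25 = 5 → November 5, 1909.
Counting back 26 weeks (= 182 days) from November 5, 1909:
Going back 5 days from November 5, 1909 reaches the end of the previous month; 182 − 5 = 177 left.
October 1909 has 31 days: 177 − 31 = 146 left.
September 1909 has 30 days: 146 − 30 = 116 left.
August 1909 has 31 days: 116 − 31 = 85 left.
July 1909 has 31 days: 85 − 31 = 54 left.
June 1909 has 30 days: 54 − 30 = 24 left.
May 1909 has 31 days; 31 − 24 = 7 → May 7, 1909.
Advancing 15 months from May 7, 1909:
month 5 + 15 = 20, which is month 8 of year 1910 → August 1910.
Day 7 is valid in August, giving August 7, 1910.

August 7, 1910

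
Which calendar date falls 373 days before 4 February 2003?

Counting back 373 days from February 4, 2003.
Going back 4 days from February 4, 2003 reaches the end of the previous month; 373 − 4 = 369 left.
January 2003 has 31 days: 369 − 31 = 338 left.
December 2002 has 31 days: 338 − 31 = 307 left.
November 2002 has 30 days: 307 − 30 = 277 left.
October 2002 has 31 days: 277 − 31 = 246 left.
September 2002 has 30 days: 246 − 30 = 216 left.
August 2002 has 31 days: 216 − 31 = 185 left.
July 2002 has 31 days: 185 − 31 = 154 left.
June 2002 has 30 days: 154 − 30 = 124 left.
May 2002 has 31 days: 124 − 31 = 93 left.
April 2002 has 30 days: 93 − 30 = 63 left.
March 2002 has 31 days: 63 − 31 = 32 left.
February 2002 has 28 days (2002 is not a leap year): 32 − 28 = 4 left.
January 2002 has 31 days; 31 − 4 = 27 → January 27, 2002.

January 27, 2002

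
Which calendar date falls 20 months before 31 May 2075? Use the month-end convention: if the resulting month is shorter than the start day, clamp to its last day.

September 30, 2073

Subtracting 20 months from May 31, 2075.
month 5 − 20 = -15, which is month 9 of year 2073 → September 2073.
September 2073 has only 30 days and the start was day 31, so the date clamps to September 30, 2073.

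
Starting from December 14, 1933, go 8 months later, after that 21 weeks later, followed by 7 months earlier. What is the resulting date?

Counting forward 8 months from December 14, 1933:
month 12 + 8 = 20, which is month 8 of year 1934 → August 1934.
Day 14 is valid in August, giving August 14, 1934.
Advancing 21 weeks (= 147 days) from August 14, 1934:
August has 31 days, so 31 − 14 = 17 days remain after August 14, 1934; 147 − 17 = 130 left.
September 1934 has 30 days: 130 − 30 = 100 left.
October 1934 has 31 days: 100 − 31 = 69 left.
November 1934 has 30 days: 69 − 30 = 39 left.
December 1934 has 31 days: 39 − 31 = 8 left.
8 days into January 1935 → January 8, 1935.
Counting back 7 months from January 8, 1935:
month 1 − 7 = -6, which is month 6 of year 1934 → June 1934.
Day 8 is valid in June, giving June 8, 1934.

June 8, 1934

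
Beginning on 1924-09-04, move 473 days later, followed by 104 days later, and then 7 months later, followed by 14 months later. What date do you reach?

January 4, 1928

Adding 473 days from September 4, 1924:
September has 30 days, so 30 − 4 = 26 days remain after September 4, 1924; 473 − 26 = 447 left.
October 1924 has 31 days: 447 − 31 = 416 left.
November 1924 has 30 days: 416 − 30 = 386 left.
December 1924 has 31 days: 386 − 31 = 355 left.
January 1925 has 31 days: 355 − 31 = 324 left.
February 1925 has 28 days (1925 is not a leap year): 324 − 28 = 296 left.
March 1925 has 31 days: 296 − 31 = 265 left.
April 1925 has 30 days: 265 − 30 = 235 left.
May 1925 has 31 days: 235 − 31 = 204 left.
June 1925 has 30 days: 204 − 30 = 174 left.
July 1925 has 31 days: 174 − 31 = 143 left.
August 1925 has 31 days: 143 − 31 = 112 left.
September 1925 has 30 days: 112 − 30 = 82 left.
October 1925 has 31 days: 82 − 31 = 51 left.
November 1925 has 30 days: 51 − 30 = 21 left.
21 days into December 1925 → December 21, 1925.
Advancing 104 days from December 21, 1925:
December has 31 days, so 31 − 21 = 10 days remain after December 21, 1925; 104 − 10 = 94 left.
January 1926 has 31 days: 94 − 31 = 63 left.
February 1926 has 28 days (1926 is not a leap year): 63 − 28 = 35 left.
March 1926 has 31 days: 35 − 31 = 4 left.
4 days into April 1926 → April 4, 1926.
Advancing 7 months from April 4, 1926:
month 4 + 7 = 11 → November 1926.
Day 4 is valid in November, giving November 4, 1926.
Adding 14 months from November 4, 1926:
month 11 + 14 = 25, which is month 1 of year 1928 → January 1928.
Day 4 is valid in January, giving January 4, 1928.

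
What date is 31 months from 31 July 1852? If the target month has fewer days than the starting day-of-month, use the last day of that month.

Counting forward 31 months from July 31, 1852.
month 7 + 31 = 38, which is month 2 of year 1855 → February 1855.
February 1855 has only 28 days (1855 is not a leap year — relevant if February), and the start was day 31, so the date clamps to February 28, 1855.

February 28, 1855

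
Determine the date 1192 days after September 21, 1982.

Adding 1192 days from September 21, 1982.
September has 30 days, so 30 − 21 = 9 days remain after September 21, 1982; 1192 − 9 = 1183 left.
October 1982 has 31 days: 1183 − 31 = 1152 left.
November 1982 has 30 days: 1152 − 30 = 1122 left.
December 1982 has 31 days: 1122 − 31 = 1091 left.
January 1983 has 31 days: 1091 − 31 = 1060 left.
February 1983 has 28 days (1983 is not a leap year): 1060 − 28 = 1032 left.
March 1983 has 31 days: 1032 − 31 = 1001 left.
April 1983 has 30 days: 1001 − 30 = 971 left.
May 1983 has 31 days: 971 − 31 = 940 left.
June 1983 has 30 days: 940 − 30 = 910 left.
July 1983 has 31 days: 910 − 31 = 879 left.
August 1983 has 31 days: 879 − 31 = 848 left.
September 1983 has 30 days: 848 − 30 = 818 left.
October 1983 has 31 days: 818 − 31 = 787 left.
November 1983 has 30 days: 787 − 30 = 757 left.
December 1983 has 31 days: 757 − 31 = 726 left.
January 1984 has 31 days: 726 − 31 = 695 left.
February 1984 has 29 days (1984 is a leap year): 695 − 29 = 666 left.
March 1984 has 31 days: 666 − 31 = 635 left.
April 1984 has 30 days: 635 − 30 = 605 left.
May 1984 has 31 days: 605 − 31 = 574 left.
June 1984 has 30 days: 574 − 30 = 544 left.
July 1984 has 31 days: 544 − 31 = 513 left.
August 1984 has 31 days: 513 − 31 = 482 left.
September 1984 has 30 days: 482 − 30 = 452 left.
October 1984 has 31 days: 452 − 31 = 421 left.
November 1984 has 30 days: 421 − 30 = 391 left.
December 1984 has 31 days: 391 − 31 = 360 left.
January 1985 has 31 days: 360 − 31 = 329 left.
February 1985 has 28 days (1985 is not a leap year): 329 − 28 = 301 left.
March 1985 has 31 days: 301 − 31 = 270 left.
April 1985 has 30 days: 270 − 30 = 240 left.
May 1985 has 31 days: 240 − 31 = 209 left.
June 1985 has 30 days: 209 − 30 = 179 left.
July 1985 has 31 days: 179 − 31 = 148 left.
August 1985 has 31 days: 148 − 31 = 117 left.
September 1985 has 30 days: 117 − 30 = 87 left.
October 1985 has 31 days: 87 − 31 = 56 left.
November 1985 has 30 days: 56 − 30 = 26 left.
26 days into December 1985 → December 26, 1985.

December 26, 1985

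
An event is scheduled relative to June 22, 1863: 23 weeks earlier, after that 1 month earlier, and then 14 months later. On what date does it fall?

February 12, 1864

Going back 23 weeks (= 161 days) from June 22, 1863:
Going back 22 days from June 22, 1863 reaches the end of the previous month; 161 − 22 = 139 left.
May 1863 has 31 days: 139 − 31 = 108 left.
April 1863 has 30 days: 108 − 30 = 78 left.
March 1863 has 31 days: 78 − 31 = 47 left.
February 1863 has 28 days (1863 is not a leap year): 47 − 28 = 19 left.
January 1863 has 31 days; 31 − 19 = 12 → January 12, 1863.
Subtracting 1 month from January 12, 1863:
month 1 − 1 = 0, which is month 12 of year 1862 → December 1862.
Day 12 is valid in December, giving December 12, 1862.
Adding 14 months from December 12, 1862:
month 12 + 14 = 26, which is month 2 of year 1864 → February 1864.
Day 12 is valid in February, giving February 12, 1864.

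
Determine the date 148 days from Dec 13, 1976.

Counting forward 148 days from December 13, 1976.
December has 31 days, so 31 − 13 = 18 days remain after December 13, 1976; 148 − 18 = 130 left.
January 1977 has 31 days: 130 − 31 = 99 left.
February 1977 has 28 days (1977 is not a leap year): 99 − 28 = 71 left.
March 1977 has 31 days: 71 − 31 = 40 left.
April 1977 has 30 days: 40 − 30 = 10 left.
10 days into May 1977 → May 10, 1977.

May 10, 1977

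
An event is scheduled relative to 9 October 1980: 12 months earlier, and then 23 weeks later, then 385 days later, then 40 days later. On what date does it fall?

Going back 12 months from October 9, 1980:
month 10 − 12 = -2, which is month 10 of year 1979 → October 1979.
Day 9 is valid in October, giving October 9, 1979.
Adding 23 weeks (= 161 days) from October 9, 1979:
October has 31 days, so 31 − 9 = 22 days remain after October 9, 1979; 161 − 22 = 139 left.
November 1979 has 30 days: 139 − 30 = 109 left.
December 1979 has 31 days: 109 − 31 = 78 left.
January 1980 has 31 days: 78 − 31 = 47 left.
February 1980 has 29 days (1980 is a leap year): 47 − 29 = 18 left.
18 days into March 1980 → March 18, 1980.
Counting forward 385 days from March 18, 1980:
March has 31 days, so 31 − 18 = 13 days remain after March 18, 1980; 385 − 13 = 372 left.
April 1980 has 30 days: 372 − 30 = 342 left.
May 1980 has 31 days: 342 − 31 = 311 left.
June 1980 has 30 days: 311 − 30 = 281 left.
July 1980 has 31 days: 281 − 31 = 250 left.
August 1980 has 31 days: 250 − 31 = 219 left.
September 1980 has 30 days: 219 − 30 = 189 left.
October 1980 has 31 days: 189 − 31 = 158 left.
November 1980 has 30 days: 158 − 30 = 128 left.
December 1980 has 31 days: 128 − 31 = 97 left.
January 1981 has 31 days: 97 − 31 = 66 left.
February 1981 has 28 days (1981 is not a leap year): 66 − 28 = 38 left.
March 1981 has 31 days: 38 − 31 = 7 left.
7 days into April 1981 → April 7, 1981.
Counting forward 40 days from April 7, 1981:
April has 30 days, so 30 − 7 = 23 days remain after April 7, 1981; 40 − 23 = 17 left.
17 days into May 1981 → May 17, 1981.

May 17, 1981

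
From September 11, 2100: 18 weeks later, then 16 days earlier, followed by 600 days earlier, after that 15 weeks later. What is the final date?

August 22, 2099

Advancing 18 weeks (= 126 days) from September 11, 2100:
September has 30 days, so 30 − 11 = 19 days remain after September 11, 2100; 126 − 19 = 107 left.
October 2100 has 31 days: 107 − 31 = 76 left.
November 2100 has 30 days: 76 − 30 = 46 left.
December 2100 has 31 days: 46 − 31 = 15 left.
15 days into January 2101 → January 15, 2101.
Counting back 16 days from January 15, 2101:
Going back 15 days from January 15, 2101 reaches the end of the previous month; 16 − 15 = 1 left.
December 2100 has 31 days; 31 − 1 = 30 → December 30, 2100.
Going back 600 days from December 30, 2100:
Going back 30 days from December 30, 2100 reaches the end of the previous month; 600 − 30 = 570 left.
November 2100 has 30 days: 570 − 30 = 540 left.
October 2100 has 31 days: 540 − 31 = 509 left.
September 2100 has 30 days: 509 − 30 = 479 left.
August 2100 has 31 days: 479 − 31 = 448 left.
July 2100 has 31 days: 448 − 31 = 417 left.
June 2100 has 30 days: 417 − 30 = 387 left.
May 2100 has 31 days: 387 − 31 = 356 left.
April 2100 has 30 days: 356 − 30 = 326 left.
March 2100 has 31 days: 326 − 31 = 295 left.
February 2100 has 28 days (2100 is not a leap year (divisible by 100 but not 400)): 295 − 28 = 267 left.
January 2100 has 31 days: 267 − 31 = 236 left.
December 2099 has 31 days: 236 − 31 = 205 left.
November 2099 has 30 days: 205 − 30 = 175 left.
October 2099 has 31 days: 175 − 31 = 144 left.
September 2099 has 30 days: 144 − 30 = 114 left.
August 2099 has 31 days: 114 − 31 = 83 left.
July 2099 has 31 days: 83 − 31 = 52 left.
June 2099 has 30 days: 52 − 30 = 22 left.
May 2099 has 31 days; 31 − 22 = 9 → May 9, 2099.
Counting forward 15 weeks (= 105 days) from May 9, 2099:
May has 31 days, so 31 − 9 = 22 days remain after May 9, 2099; 105 − 22 = 83 left.
June 2099 has 30 days: 83 − 30 = 53 left.
July 2099 has 31 days: 53 − 31 = 22 left.
22 days into August 2099 → August 22, 2099.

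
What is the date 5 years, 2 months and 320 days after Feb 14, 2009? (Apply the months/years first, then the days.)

Advancing 5 years, 2 months and 320 days from February 14, 2009: first the month/year part, then the days.
+5 years → 2014; month 2 + 2 = 4 → April 2014.
Day 14 is valid in April, giving April 14, 2014.
Now add 320 days from April 14, 2014.
April has 30 days, so 30 − 14 = 16 days remain after April 14, 2014; 320 − 16 = 304 left.
May 2014 has 31 days: 304 − 31 = 273 left.
June 2014 has 30 days: 273 − 30 = 243 left.
July 2014 has 31 days: 243 − 31 = 212 left.
August 2014 has 31 days: 212 − 31 = 181 left.
September 2014 has 30 days: 181 − 30 = 151 left.
October 2014 has 31 days: 151 − 31 = 120 left.
November 2014 has 30 days: 120 − 30 = 90 left.
December 2014 has 31 days: 90 − 31 = 59 left.
January 2015 has 31 days: 59 − 31 = 28 left.
28 days into February 2015 → February 28, 2015.

February 28, 2015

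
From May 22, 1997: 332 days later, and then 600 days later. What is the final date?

December 10, 1999

Adding 332 days from May 22, 1997:
May has 31 days, so 31 − 22 = 9 days remain after May 22, 1997; 332 − 9 = 323 left.
June 1997 has 30 days: 323 − 30 = 293 left.
July 1997 has 31 days: 293 − 31 = 262 left.
August 1997 has 31 days: 262 − 31 = 231 left.
September 1997 has 30 days: 231 − 30 = 201 left.
October 1997 has 31 days: 201 − 31 = 170 left.
November 1997 has 30 days: 170 − 30 = 140 left.
December 1997 has 31 days: 140 − 31 = 109 left.
January 1998 has 31 days: 109 − 31 = 78 left.
February 1998 has 28 days (1998 is not a leap year): 78 − 28 = 50 left.
March 1998 has 31 days: 50 − 31 = 19 left.
19 days into April 1998 → April 19, 1998.
Counting forward 600 days from April 19, 1998:
April has 30 days, so 30 − 19 = 11 days remain after April 19, 1998; 600 − 11 = 589 left.
May 1998 has 31 days: 589 − 31 = 558 left.
June 1998 has 30 days: 558 − 30 = 528 left.
July 1998 has 31 days: 528 − 31 = 497 left.
August 1998 has 31 days: 497 − 31 = 466 left.
September 1998 has 30 days: 466 − 30 = 436 left.
October 1998 has 31 days: 436 − 31 = 405 left.
November 1998 has 30 days: 405 − 30 = 375 left.
December 1998 has 31 days: 375 − 31 = 344 left.
January 1999 has 31 days: 344 − 31 = 313 left.
February 1999 has 28 days (1999 is not a leap year): 313 − 28 = 285 left.
March 1999 has 31 days: 285 − 31 = 254 left.
April 1999 has 30 days: 254 − 30 = 224 left.
May 1999 has 31 days: 224 − 31 = 193 left.
June 1999 has 30 days: 193 − 30 = 163 left.
July 1999 has 31 days: 163 − 31 = 132 left.
August 1999 has 31 days: 132 − 31 = 101 left.
September 1999 has 30 days: 101 − 30 = 71 left.
October 1999 has 31 days: 71 − 31 = 40 left.
November 1999 has 30 days: 40 − 30 = 10 left.
10 days into December 1999 → December 10, 1999.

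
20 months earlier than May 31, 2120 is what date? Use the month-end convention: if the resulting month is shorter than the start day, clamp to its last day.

Going back 20 months from May 31, 2120.
month 5 − 20 = -15, which is month 9 of year 2118 → September 2118.
September 2118 has only 30 days and the start was day 31, so the date clamps to September 30, 2118.

September 30, 2118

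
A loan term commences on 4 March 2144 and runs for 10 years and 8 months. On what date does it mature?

November 4, 2154

Adding 10 years and 8 months from March 4, 2144.
+10 years → 2154; month 3 + 8 = 11 → November 2154.
Day 4 is valid in November, giving November 4, 2154.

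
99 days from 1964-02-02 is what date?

Counting forward 99 days from February 2, 1964.
February has 29 days, so 29 − 2 = 27 days remain after February 2, 1964; 99 − 27 = 72 left.
March 1964 has 31 days: 72 − 31 = 41 left.
April 1964 has 30 days: 41 − 30 = 11 left.
11 days into May 1964 → May 11, 1964.

May 11, 1964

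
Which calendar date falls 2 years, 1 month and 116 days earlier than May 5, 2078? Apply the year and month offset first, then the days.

December 11, 2075

Going back 2 years, 1 month and 116 days from May 5, 2078: first the month/year part, then the days.
-2 years → 2076; month 5 − 1 = 4 → April 2076.
Day 5 is valid in April, giving April 5, 2076.
Now subtract 116 days from April 5, 2076.
Going back 5 days from April 5, 2076 reaches the end of the previous month; 116 − 5 = 111 left.
March 2076 has 31 days: 111 − 31 = 80 left.
February 2076 has 29 days (2076 is a leap year): 80 − 29 = 51 left.
January 2076 has 31 days: 51 − 31 = 20 left.
December 2075 has 31 days; 31 − 20 = 11 → December 11, 2075.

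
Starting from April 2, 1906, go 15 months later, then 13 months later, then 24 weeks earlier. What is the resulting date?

February 16, 1908

Counting forward 15 months from April 2, 1906:
month 4 + 15 = 19, which is month 7 of year 1907 → July 1907.
Day 2 is valid in July, giving July 2, 1907.
Adding 13 months from July 2, 1907:
month 7 + 13 = 20, which is month 8 of year 1908 → August 1908.
Day 2 is valid in August, giving August 2, 1908.
Going back 24 weeks (= 168 days) from August 2, 1908:
Going back 2 days from August 2, 1908 reaches the end of the previous month; 168 − 2 = 166 left.
July 1908 has 31 days: 166 − 31 = 135 left.
June 1908 has 30 days: 135 − 30 = 105 left.
May 1908 has 31 days: 105 − 31 = 74 left.
April 1908 has 30 days: 74 − 30 = 44 left.
March 1908 has 31 days: 44 − 31 = 13 left.
February 1908 has 29 days; 29 − 13 = 16 → February 16, 1908.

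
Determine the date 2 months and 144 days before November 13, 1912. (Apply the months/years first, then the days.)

April 22, 1912

Counting back 2 months and 144 days from November 13, 1912: first the month/year part, then the days.
month 11 − 2 = 9 → September 1912.
Day 13 is valid in September, giving September 13, 1912.
Now subtract 144 days from September 13, 1912.
Going back 13 days from September 13, 1912 reaches the end of the previous month; 144 − 13 = 131 left.
August 1912 has 31 days: 131 − 31 = 100 left.
July 1912 has 31 days: 100 − 31 = 69 left.
June 1912 has 30 days: 69 − 30 = 39 left.
May 1912 has 31 days: 39 − 31 = 8 left.
April 1912 has 30 days; 30 − 8 = 22 → April 22, 1912.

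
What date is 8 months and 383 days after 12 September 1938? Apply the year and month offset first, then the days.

Advancing 8 months and 383 days from September 12, 1938: first the month/year part, then the days.
month 9 + 8 = 17, which is month 5 of year 1939 → May 1939.
Day 12 is valid in May, giving May 12, 1939.
Now add 383 days from May 12, 1939.
May has 31 days, so 31 − 12 = 19 days remain after May 12, 1939; 383 − 19 = 364 left.
June 1939 has 30 days: 364 − 30 = 334 left.
July 1939 has 31 days: 334 − 31 = 303 left.
August 1939 has 31 days: 303 − 31 = 272 left.
September 1939 has 30 days: 272 − 30 = 242 left.
October 1939 has 31 days: 242 − 31 = 211 left.
November 1939 has 30 days: 211 − 30 = 181 left.
December 1939 has 31 days: 181 − 31 = 150 left.
January 1940 has 31 days: 150 − 31 = 119 left.
February 1940 has 29 days (1940 is a leap year): 119 − 29 = 90 left.
March 1940 has 31 days: 90 − 31 = 59 left.
April 1940 has 30 days: 59 − 30 = 29 left.
29 days into May 1940 → May 29, 1940.

May 29, 1940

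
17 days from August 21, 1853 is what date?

September 7, 1853

Counting forward 17 days from August 21, 1853.
August has 31 days, so 31 − 21 = 10 days remain after August 21, 1853; 17 − 10 = 7 left.
7 days into September 1853 → September 7, 1853.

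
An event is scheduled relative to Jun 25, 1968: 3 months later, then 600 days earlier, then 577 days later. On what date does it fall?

September 2, 1968

Counting forward 3 months from June 25, 1968:
month 6 + 3 = 9 → September 1968.
Day 25 is valid in September, giving September 25, 1968.
Going back 600 days from September 25, 1968:
Going back 25 days from September 25, 1968 reaches the end of the previous month; 600 − 25 = 575 left.
August 1968 has 31 days: 575 − 31 = 544 left.
July 1968 has 31 days: 544 − 31 = 513 left.
June 1968 has 30 days: 513 − 30 = 483 left.
May 1968 has 31 days: 483 − 31 = 452 left.
April 1968 has 30 days: 452 − 30 = 422 left.
March 1968 has 31 days: 422 − 31 = 391 left.
February 1968 has 29 days (1968 is a leap year): 391 − 29 = 362 left.
January 1968 has 31 days: 362 − 31 = 331 left.
December 1967 has 31 days: 331 − 31 = 300 left.
November 1967 has 30 days: 300 − 30 = 270 left.
October 1967 has 31 days: 270 − 31 = 239 left.
September 1967 has 30 days: 239 − 30 = 209 left.
August 1967 has 31 days: 209 − 31 = 178 left.
July 1967 has 31 days: 178 − 31 = 147 left.
June 1967 has 30 days: 147 − 30 = 117 left.
May 1967 has 31 days: 117 − 31 = 86 left.
April 1967 has 30 days: 86 − 30 = 56 left.
March 1967 has 31 days: 56 − 31 = 25 left.
February 1967 has 28 days; 28 − 25 = 3 → February 3, 1967.
Advancing 577 days from February 3, 1967:
February has 28 days, so 28 − 3 = 25 days remain after February 3, 1967; 577 − 25 = 552 left.
March 1967 has 31 days: 552 − 31 = 521 left.
April 1967 has 30 days: 521 − 30 = 491 left.
May 1967 has 31 days: 491 − 31 = 460 left.
June 1967 has 30 days: 460 − 30 = 430 left.
July 1967 has 31 days: 430 − 31 = 399 left.
August 1967 has 31 days: 399 − 31 = 368 left.
September 1967 has 30 days: 368 − 30 = 338 left.
October 1967 has 31 days: 338 − 31 = 307 left.
November 1967 has 30 days: 307 − 30 = 277 left.
December 1967 has 31 days: 277 − 31 = 246 left.
January 1968 has 31 days: 246 − 31 = 215 left.
February 1968 has 29 days (1968 is a leap year): 215 − 29 = 186 left.
March 1968 has 31 days: 186 − 31 = 155 left.
April 1968 has 30 days: 155 − 30 = 125 left.
May 1968 has 31 days: 125 − 31 = 94 left.
June 1968 has 30 days: 94 − 30 = 64 left.
July 1968 has 31 days: 64 − 31 = 33 left.
August 1968 has 31 days: 33 − 31 = 2 left.
2 days into September 1968 → September 2, 1968.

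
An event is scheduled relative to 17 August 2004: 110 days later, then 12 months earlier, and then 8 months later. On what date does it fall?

August 5, 2004

Counting forward 110 days from August 17, 2004:
August has 31 days, so 31 − 17 = 14 days remain after August 17, 2004; 110 − 14 = 96 left.
September 2004 has 30 days: 96 − 30 = 66 left.
October 2004 has 31 days: 66 − 31 = 35 left.
November 2004 has 30 days: 35 − 30 = 5 left.
5 days into December 2004 → December 5, 2004.
Counting back 12 months from December 5, 2004:
month 12 − 12 = 0, which is month 12 of year 2003 → December 2003.
Day 5 is valid in December, giving December 5, 2003.
Adding 8 months from December 5, 2003:
month 12 + 8 = 20, which is month 8 of year 2004 → August 2004.
Day 5 is valid in August, giving August 5, 2004.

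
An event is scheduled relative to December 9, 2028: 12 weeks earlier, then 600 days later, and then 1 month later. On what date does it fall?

June 9, 2030

Counting back 12 weeks (= 84 days) from December 9, 2028:
Going back 9 days from December 9, 2028 reaches the end of the previous month; 84 − 9 = 75 left.
November 2028 has 30 days: 75 − 30 = 45 left.
October 2028 has 31 days: 45 − 31 = 14 left.
September 2028 has 30 days; 30 − 14 = 16 → September 16, 2028.
Adding 600 days from September 16, 2028:
September has 30 days, so 30 − 16 = 14 days remain after September 16, 2028; 600 − 14 = 586 left.
October 2028 has 31 days: 586 − 31 = 555 left.
November 2028 has 30 days: 555 − 30 = 525 left.
December 2028 has 31 days: 525 − 31 = 494 left.
January 2029 has 31 days: 494 − 31 = 463 left.
February 2029 has 28 days (2029 is not a leap year): 463 − 28 = 435 left.
March 2029 has 31 days: 435 − 31 = 404 left.
April 2029 has 30 days: 404 − 30 = 374 left.
May 2029 has 31 days: 374 − 31 = 343 left.
June 2029 has 30 days: 343 − 30 = 313 left.
July 2029 has 31 days: 313 − 31 = 282 left.
August 2029 has 31 days: 282 − 31 = 251 left.
September 2029 has 30 days: 251 − 30 = 221 left.
October 2029 has 31 days: 221 − 31 = 190 left.
November 2029 has 30 days: 190 − 30 = 160 left.
December 2029 has 31 days: 160 − 31 = 129 left.
January 2030 has 31 days: 129 − 31 = 98 left.
February 2030 has 28 days (2030 is not a leap year): 98 − 28 = 70 left.
March 2030 has 31 days: 70 − 31 = 39 left.
April 2030 has 30 days: 39 − 30 = 9 left.
9 days into May 2030 → May 9, 2030.
Adding 1 month from May 9, 2030:
month 5 + 1 = 6 → June 2030.
Day 9 is valid in June, giving June 9, 2030.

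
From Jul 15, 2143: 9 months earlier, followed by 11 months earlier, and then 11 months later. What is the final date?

Going back 9 months from July 15, 2143:
month 7 − 9 = -2, which is month 10 of year 2142 → October 2142.
Day 15 is valid in October, giving October 15, 2142.
Going back 11 months from October 15, 2142:
month 10 − 11 = -1, which is month 11 of year 2141 → November 2141.
Day 15 is valid in November, giving November 15, 2141.
Counting forward 11 months from November 15, 2141:
month 11 + 11 = 22, which is month 10 of year 2142 → October 2142.
Day 15 is valid in October, giving October 15, 2142.

October 15, 2142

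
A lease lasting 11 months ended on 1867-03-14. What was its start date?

April 14, 1866

Counting back 11 months from March 14, 1867.
month 3 − 11 = -8, which is month 4 of year 1866 → April 1866.
Day 14 is valid in April, giving April 14, 1866.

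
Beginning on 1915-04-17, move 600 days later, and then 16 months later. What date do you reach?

April 7, 1918

Adding 600 days from April 17, 1915:
April has 30 days, so 30 − 17 = 13 days remain after April 17, 1915; 600 − 13 = 587 left.
May 1915 has 31 days: 587 − 31 = 556 left.
June 1915 has 30 days: 556 − 30 = 526 left.
July 1915 has 31 days: 526 − 31 = 495 left.
August 1915 has 31 days: 495 − 31 = 464 left.
September 1915 has 30 days: 464 − 30 = 434 left.
October 1915 has 31 days: 434 − 31 = 403 left.
November 1915 has 30 days: 403 − 30 = 373 left.
December 1915 has 31 days: 373 − 31 = 342 left.
January 1916 has 31 days: 342 − 31 = 311 left.
February 1916 has 29 days (1916 is a leap year): 311 − 29 = 282 left.
March 1916 has 31 days: 282 − 31 = 251 left.
April 1916 has 30 days: 251 − 30 = 221 left.
May 1916 has 31 days: 221 − 31 = 190 left.
June 1916 has 30 days: 190 − 30 = 160 left.
July 1916 has 31 days: 160 − 31 = 129 left.
August 1916 has 31 days: 129 − 31 = 98 left.
September 1916 has 30 days: 98 − 30 = 68 left.
October 1916 has 31 days: 68 − 31 = 37 left.
November 1916 has 30 days: 37 − 30 = 7 left.
7 days into December 1916 → December 7, 1916.
Adding 16 months from December 7, 1916:
month 12 + 16 = 28, which is month 4 of year 1918 → April 1918.
Day 7 is valid in April, giving April 7, 1918.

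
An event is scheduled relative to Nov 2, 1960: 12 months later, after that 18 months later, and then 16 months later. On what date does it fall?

Adding 12 months from November 2, 1960:
month 11 + 12 = 23, which is month 11 of year 1961 → November 1961.
Day 2 is valid in November, giving November 2, 1961.
Advancing 18 months from November 2, 1961:
month 11 + 18 = 29, which is month 5 of year 1963 → May 1963.
Day 2 is valid in May, giving May 2, 1963.
Adding 16 months from May 2, 1963:
month 5 + 16 = 21, which is month 9 of year 1964 → September 1964.
Day 2 is valid in September, giving September 2, 1964.

September 2, 1964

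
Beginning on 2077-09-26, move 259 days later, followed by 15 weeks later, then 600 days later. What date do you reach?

Adding 259 days from September 26, 2077:
September has 30 days, so 30 − 26 = 4 days remain after September 26, 2077; 259 − 4 = 255 left.
October 2077 has 31 days: 255 − 31 = 224 left.
November 2077 has 30 days: 224 − 30 = 194 left.
December 2077 has 31 days: 194 − 31 = 163 left.
January 2078 has 31 days: 163 − 31 = 132 left.
February 2078 has 28 days (2078 is not a leap year): 132 − 28 = 104 left.
March 2078 has 31 days: 104 − 31 = 73 left.
April 2078 has 30 days: 73 − 30 = 43 left.
May 2078 has 31 days: 43 − 31 = 12 left.
12 days into June 2078 → June 12, 2078.
Counting forward 15 weeks (= 105 days) from June 12, 2078:
June has 30 days, so 30 − 12 = 18 days remain after June 12, 2078; 105 − 18 = 87 left.
July 2078 has 31 days: 87 − 31 = 56 left.
August 2078 has 31 days: 56 − 31 = 25 left.
25 days into September 2078 → September 25, 2078.
Counting forward 600 days from September 25, 2078:
September has 30 days, so 30 − 25 = 5 days remain after September 25, 2078; 600 − 5 = 595 left.
October 2078 has 31 days: 595 − 31 = 564 left.
November 2078 has 30 days: 564 − 30 = 534 left.
December 2078 has 31 days: 534 − 31 = 503 left.
January 2079 has 31 days: 503 − 31 = 472 left.
February 2079 has 28 days (2079 is not a leap year): 472 − 28 = 444 left.
March 2079 has 31 days: 444 − 31 = 413 left.
April 2079 has 30 days: 413 − 30 = 383 left.
May 2079 has 31 days: 383 − 31 = 352 left.
June 2079 has 30 days: 352 − 30 = 322 left.
July 2079 has 31 days: 322 − 31 = 291 left.
August 2079 has 31 days: 291 − 31 = 260 left.
September 2079 has 30 days: 260 − 30 = 230 left.
October 2079 has 31 days: 230 − 31 = 199 left.
November 2079 has 30 days: 199 − 30 = 169 left.
December 2079 has 31 days: 169 − 31 = 138 left.
January 2080 has 31 days: 138 − 31 = 107 left.
February 2080 has 29 days (2080 is a leap year): 107 − 29 = 78 left.
March 2080 has 31 days: 78 − 31 = 47 left.
April 2080 has 30 days: 47 − 30 = 17 left.
17 days into May 2080 → May 17, 2080.

May 17, 2080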